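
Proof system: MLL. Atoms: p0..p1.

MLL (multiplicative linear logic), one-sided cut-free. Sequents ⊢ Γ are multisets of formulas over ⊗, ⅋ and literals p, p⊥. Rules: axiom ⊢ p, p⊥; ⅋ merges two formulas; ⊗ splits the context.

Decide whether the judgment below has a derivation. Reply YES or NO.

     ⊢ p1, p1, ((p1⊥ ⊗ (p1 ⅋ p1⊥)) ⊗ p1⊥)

Derivation (root first):
[⊗]  ⊢ p1, p1, ((p1⊥ ⊗ (p1 ⅋ p1⊥)) ⊗ p1⊥)
  [⊗]  ⊢ p1, (p1⊥ ⊗ (p1 ⅋ p1⊥))
    [Ax]  ⊢ p1, p1⊥
    [⅋]  ⊢ (p1 ⅋ p1⊥)
      [Ax]  ⊢ p1, p1⊥
  [Ax]  ⊢ p1, p1⊥

Result: YES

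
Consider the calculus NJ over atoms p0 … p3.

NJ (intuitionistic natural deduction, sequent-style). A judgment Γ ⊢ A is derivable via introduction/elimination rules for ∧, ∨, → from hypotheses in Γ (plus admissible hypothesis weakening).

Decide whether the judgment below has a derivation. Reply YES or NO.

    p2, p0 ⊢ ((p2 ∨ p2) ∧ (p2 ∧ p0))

Proof tree:
[∧I] p2, p0 ⊢ ((p2 ∨ p2) ∧ (p2 ∧ p0))
  [∨I₁] p2 ⊢ (p2 ∨ p2)
    [Ax] p2 ⊢ p2
  [∧I] p2, p0 ⊢ (p2 ∧ p0)
    [Ax] p2 ⊢ p2
    [Ax] p0 ⊢ p0

Result: YES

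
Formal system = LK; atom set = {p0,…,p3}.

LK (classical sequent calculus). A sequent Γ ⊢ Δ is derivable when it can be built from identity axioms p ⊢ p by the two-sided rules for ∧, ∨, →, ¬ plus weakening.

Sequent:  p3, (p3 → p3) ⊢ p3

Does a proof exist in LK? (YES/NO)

Derivation trace:
[→L] p3, (p3 → p3) ⊢ p3
  [Ax] p3 ⊢ p3
  [WR] p3 ⊢ p3, p3
    [Ax] p3 ⊢ p3

Result: YES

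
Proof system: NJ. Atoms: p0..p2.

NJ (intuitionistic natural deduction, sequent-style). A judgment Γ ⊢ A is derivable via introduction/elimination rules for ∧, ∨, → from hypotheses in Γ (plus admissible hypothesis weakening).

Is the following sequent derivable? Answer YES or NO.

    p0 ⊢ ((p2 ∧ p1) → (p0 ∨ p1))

Proof tree:
[→I] p0 ⊢ ((p2 ∧ p1) → (p0 ∨ p1))
  [Wk] p0, (p2 ∧ p1) ⊢ (p0 ∨ p1)
    [∨I₁] p0 ⊢ (p0 ∨ p1)
      [Ax] p0 ⊢ p0

Result: YES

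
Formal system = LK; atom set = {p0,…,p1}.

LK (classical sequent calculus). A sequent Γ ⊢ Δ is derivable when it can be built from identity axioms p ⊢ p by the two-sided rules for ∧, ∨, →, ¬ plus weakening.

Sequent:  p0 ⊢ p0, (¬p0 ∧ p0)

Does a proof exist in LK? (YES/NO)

Proof tree:
[∧R] p0 ⊢ p0, (¬p0 ∧ p0)
  [¬R]  ⊢ p0, ¬p0
    [Ax] p0 ⊢ p0
  [WL] p0, p0 ⊢ p0
    [Ax] p0 ⊢ p0

Result: YES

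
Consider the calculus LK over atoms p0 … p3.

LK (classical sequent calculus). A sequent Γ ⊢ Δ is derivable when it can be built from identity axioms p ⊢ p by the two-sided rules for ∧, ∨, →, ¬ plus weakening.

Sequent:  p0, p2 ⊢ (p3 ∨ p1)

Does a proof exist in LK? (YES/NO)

Search for a countermodel by truth-table:
  v=0000: Γ:[p0=F, p2=F] Δ:[(p3 ∨ p1)=F] refutes=False
  v=0001: Γ:[p0=F, p2=F] Δ:[(p3 ∨ p1)=T] refutes=False
  v=0010: Γ:[p0=F, p2=T] Δ:[(p3 ∨ p1)=F] refutes=False
  v=0011: Γ:[p0=F, p2=T] Δ:[(p3 ∨ p1)=T] refutes=False
  v=0100: Γ:[p0=F, p2=F] Δ:[(p3 ∨ p1)=T] refutes=False
  v=0101: Γ:[p0=F, p2=F] Δ:[(p3 ∨ p1)=T] refutes=False
  v=0110: Γ:[p0=F, p2=T] Δ:[(p3 ∨ p1)=T] refutes=False
  v=0111: Γ:[p0=F, p2=T] Δ:[(p3 ∨ p1)=T] refutes=False
  v=1000: Γ:[p0=T, p2=F] Δ:[(p3 ∨ p1)=F] refutes=False
  v=1001: Γ:[p0=T, p2=F] Δ:[(p3 ∨ p1)=T] refutes=False
  v=1010: Γ:[p0=T, p2=T] Δ:[(p3 ∨ p1)=F] refutes=True  ← countermodel

Result: NO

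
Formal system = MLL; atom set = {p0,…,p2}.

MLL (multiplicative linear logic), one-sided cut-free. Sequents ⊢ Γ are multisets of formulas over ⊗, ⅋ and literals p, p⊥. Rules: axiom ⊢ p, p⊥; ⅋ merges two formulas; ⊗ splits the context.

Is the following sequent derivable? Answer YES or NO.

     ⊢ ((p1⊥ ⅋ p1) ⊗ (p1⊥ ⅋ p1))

Proof tree:
[⊗]  ⊢ ((p1⊥ ⅋ p1) ⊗ (p1⊥ ⅋ p1))
  [⅋]  ⊢ (p1⊥ ⅋ p1)
    [Ax]  ⊢ p1, p1⊥
  [⅋]  ⊢ (p1⊥ ⅋ p1)
    [Ax]  ⊢ p1, p1⊥

Result: YES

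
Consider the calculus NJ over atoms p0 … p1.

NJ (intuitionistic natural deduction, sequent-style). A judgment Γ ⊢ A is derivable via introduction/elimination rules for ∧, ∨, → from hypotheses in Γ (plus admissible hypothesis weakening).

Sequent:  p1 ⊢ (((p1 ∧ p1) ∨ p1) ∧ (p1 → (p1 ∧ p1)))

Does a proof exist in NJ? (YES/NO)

Derivation trace:
[∧I] p1 ⊢ (((p1 ∧ p1) ∨ p1) ∧ (p1 → (p1 ∧ p1)))
  [∨I₁] p1 ⊢ ((p1 ∧ p1) ∨ p1)
    [∧I] p1 ⊢ (p1 ∧ p1)
      [Ax] p1 ⊢ p1
      [Ax] p1 ⊢ p1
  [→I]  ⊢ (p1 → (p1 ∧ p1))
    [∧I] p1 ⊢ (p1 ∧ p1)
      [Ax] p1 ⊢ p1
      [Ax] p1 ⊢ p1

Result: YES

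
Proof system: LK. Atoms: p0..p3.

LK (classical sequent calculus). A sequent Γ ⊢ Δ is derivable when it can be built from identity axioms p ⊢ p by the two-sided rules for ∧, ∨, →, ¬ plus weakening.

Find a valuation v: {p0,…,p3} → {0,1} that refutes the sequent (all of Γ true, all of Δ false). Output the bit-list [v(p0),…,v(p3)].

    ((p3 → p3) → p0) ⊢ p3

Enumerate valuations to refute Γ ⊢ Δ:
  v=0000: Γ:[((p3 → p3) → p0)=F] Δ:[p3=F] refutes=False
  v=0001: Γ:[((p3 → p3) → p0)=F] Δ:[p3=T] refutes=False
  v=0010: Γ:[((p3 → p3) → p0)=F] Δ:[p3=F] refutes=False
  v=0011: Γ:[((p3 → p3) → p0)=F] Δ:[p3=T] refutes=False
  v=0100: Γ:[((p3 → p3) → p0)=F] Δ:[p3=F] refutes=False
  v=0101: Γ:[((p3 → p3) → p0)=F] Δ:[p3=T] refutes=False
  v=0110: Γ:[((p3 → p3) → p0)=F] Δ:[p3=F] refutes=False
  v=0111: Γ:[((p3 → p3) → p0)=F] Δ:[p3=T] refutes=False
  v=1000: Γ:[((p3 → p3) → p0)=T] Δ:[p3=F] refutes=True  ← countermodel

Result: [1, 0, 0, 0]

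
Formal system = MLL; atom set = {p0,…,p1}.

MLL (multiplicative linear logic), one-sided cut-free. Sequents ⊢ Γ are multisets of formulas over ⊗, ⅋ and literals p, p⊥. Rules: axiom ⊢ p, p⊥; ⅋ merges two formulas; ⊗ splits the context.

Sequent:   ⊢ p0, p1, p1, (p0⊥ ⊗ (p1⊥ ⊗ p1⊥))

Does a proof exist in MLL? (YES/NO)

Derivation (root first):
[⊗]  ⊢ p0, p1, p1, (p0⊥ ⊗ (p1⊥ ⊗ p1⊥))
  [Ax]  ⊢ p0, p0⊥
  [⊗]  ⊢ p1, p1, (p1⊥ ⊗ p1⊥)
    [Ax]  ⊢ p1, p1⊥
    [Ax]  ⊢ p1, p1⊥

Result: YES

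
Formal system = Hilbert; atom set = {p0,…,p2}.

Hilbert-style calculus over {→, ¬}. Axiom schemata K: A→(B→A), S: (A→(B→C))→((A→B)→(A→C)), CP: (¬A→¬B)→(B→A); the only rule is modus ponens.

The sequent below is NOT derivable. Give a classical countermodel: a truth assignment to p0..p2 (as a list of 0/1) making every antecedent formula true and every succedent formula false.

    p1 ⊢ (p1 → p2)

Enumerate valuations to refute Γ ⊢ Δ:
  v=000: Γ:[p1=F] Δ:[(p1 → p2)=T] refutes=False
  v=001: Γ:[p1=F] Δ:[(p1 → p2)=T] refutes=False
  v=010: Γ:[p1=T] Δ:[(p1 → p2)=F] refutes=True  ← countermodel

Result: [0, 1, 0]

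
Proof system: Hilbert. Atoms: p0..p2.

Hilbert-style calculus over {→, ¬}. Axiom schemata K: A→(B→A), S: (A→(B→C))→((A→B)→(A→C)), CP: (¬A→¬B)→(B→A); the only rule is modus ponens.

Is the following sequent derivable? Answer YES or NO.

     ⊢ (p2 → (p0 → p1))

Truth-table refutation:
  v=000: Γ:[] Δ:[(p2 → (p0 → p1))=T] refutes=False
  v=001: Γ:[] Δ:[(p2 → (p0 → p1))=T] refutes=False
  v=010: Γ:[] Δ:[(p2 → (p0 → p1))=T] refutes=False
  v=011: Γ:[] Δ:[(p2 → (p0 → p1))=T] refutes=False
  v=100: Γ:[] Δ:[(p2 → (p0 → p1))=T] refutes=False
  v=101: Γ:[] Δ:[(p2 → (p0 → p1))=F] refutes=True  ← countermodel

Result: NO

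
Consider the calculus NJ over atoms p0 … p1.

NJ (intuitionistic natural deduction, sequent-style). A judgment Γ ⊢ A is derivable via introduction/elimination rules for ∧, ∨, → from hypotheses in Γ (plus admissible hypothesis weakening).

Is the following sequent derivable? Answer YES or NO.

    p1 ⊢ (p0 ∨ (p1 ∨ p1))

Proof tree:
[∨I₂] p1 ⊢ (p0 ∨ (p1 ∨ p1))
  [∨I₁] p1 ⊢ (p1 ∨ p1)
    [Ax] p1 ⊢ p1

Result: YES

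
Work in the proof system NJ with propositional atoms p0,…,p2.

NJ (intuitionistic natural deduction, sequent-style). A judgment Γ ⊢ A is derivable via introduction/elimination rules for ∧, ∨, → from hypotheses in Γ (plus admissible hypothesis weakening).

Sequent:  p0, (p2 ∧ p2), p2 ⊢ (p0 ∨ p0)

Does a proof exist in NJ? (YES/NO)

Derivation (root first):
[∨I₁] p0, (p2 ∧ p2), p2 ⊢ (p0 ∨ p0)
  [Wk] p0, (p2 ∧ p2), p2 ⊢ p0
    [Wk] p0, (p2 ∧ p2) ⊢ p0
      [Ax] p0 ⊢ p0

Result: YES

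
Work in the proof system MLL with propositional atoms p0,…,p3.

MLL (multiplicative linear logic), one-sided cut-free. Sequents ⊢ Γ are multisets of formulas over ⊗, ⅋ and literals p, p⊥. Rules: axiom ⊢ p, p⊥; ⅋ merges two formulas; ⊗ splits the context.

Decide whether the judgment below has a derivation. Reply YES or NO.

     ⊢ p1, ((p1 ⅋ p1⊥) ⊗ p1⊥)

Proof tree:
[⊗]  ⊢ p1, ((p1 ⅋ p1⊥) ⊗ p1⊥)
  [⅋]  ⊢ (p1 ⅋ p1⊥)
    [Ax]  ⊢ p1, p1⊥
  [Ax]  ⊢ p1, p1⊥

Result: YES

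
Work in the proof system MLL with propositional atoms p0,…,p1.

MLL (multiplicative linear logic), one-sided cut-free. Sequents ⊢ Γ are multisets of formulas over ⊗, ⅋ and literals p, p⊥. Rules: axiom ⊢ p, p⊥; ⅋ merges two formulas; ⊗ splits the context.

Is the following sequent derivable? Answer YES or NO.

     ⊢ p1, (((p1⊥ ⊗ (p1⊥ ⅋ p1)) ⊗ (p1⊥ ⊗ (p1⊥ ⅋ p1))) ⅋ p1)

Derivation trace:
[⅋]  ⊢ p1, (((p1⊥ ⊗ (p1⊥ ⅋ p1)) ⊗ (p1⊥ ⊗ (p1⊥ ⅋ p1))) ⅋ p1)
  [⊗]  ⊢ p1, p1, ((p1⊥ ⊗ (p1⊥ ⅋ p1)) ⊗ (p1⊥ ⊗ (p1⊥ ⅋ p1)))
    [⊗]  ⊢ p1, (p1⊥ ⊗ (p1⊥ ⅋ p1))
      [Ax]  ⊢ p1, p1⊥
      [⅋]  ⊢ (p1⊥ ⅋ p1)
        [Ax]  ⊢ p1, p1⊥
    [⊗]  ⊢ p1, (p1⊥ ⊗ (p1⊥ ⅋ p1))
      [Ax]  ⊢ p1, p1⊥
      [⅋]  ⊢ (p1⊥ ⅋ p1)
        [Ax]  ⊢ p1, p1⊥

Result: YES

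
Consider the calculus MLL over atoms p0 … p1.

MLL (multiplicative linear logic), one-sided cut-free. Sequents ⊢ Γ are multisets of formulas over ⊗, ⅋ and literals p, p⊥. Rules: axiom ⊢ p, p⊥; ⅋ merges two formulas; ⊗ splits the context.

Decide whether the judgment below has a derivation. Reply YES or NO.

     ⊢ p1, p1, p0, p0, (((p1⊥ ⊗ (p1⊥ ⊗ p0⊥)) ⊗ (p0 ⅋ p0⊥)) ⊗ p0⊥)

Derivation trace:
[⊗]  ⊢ p1, p1, p0, p0, (((p1⊥ ⊗ (p1⊥ ⊗ p0⊥)) ⊗ (p0 ⅋ p0⊥)) ⊗ p0⊥)
  [⊗]  ⊢ p1, p1, p0, ((p1⊥ ⊗ (p1⊥ ⊗ p0⊥)) ⊗ (p0 ⅋ p0⊥))
    [⊗]  ⊢ p1, p1, p0, (p1⊥ ⊗ (p1⊥ ⊗ p0⊥))
      [Ax]  ⊢ p1, p1⊥
      [⊗]  ⊢ p1, p0, (p1⊥ ⊗ p0⊥)
        [Ax]  ⊢ p1, p1⊥
        [Ax]  ⊢ p0, p0⊥
    [⅋]  ⊢ (p0 ⅋ p0⊥)
      [Ax]  ⊢ p0, p0⊥
  [Ax]  ⊢ p0, p0⊥

Result: YES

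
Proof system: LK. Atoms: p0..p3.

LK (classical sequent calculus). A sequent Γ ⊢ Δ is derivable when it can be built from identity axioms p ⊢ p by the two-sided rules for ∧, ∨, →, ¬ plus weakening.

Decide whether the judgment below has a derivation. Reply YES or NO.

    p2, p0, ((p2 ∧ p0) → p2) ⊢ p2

Derivation (root first):
[→L] p2, p0, ((p2 ∧ p0) → p2) ⊢ p2
  [∧R] p2, p0 ⊢ (p2 ∧ p0)
    [Ax] p2 ⊢ p2
    [Ax] p0 ⊢ p0
  [Ax] p2 ⊢ p2

Result: YES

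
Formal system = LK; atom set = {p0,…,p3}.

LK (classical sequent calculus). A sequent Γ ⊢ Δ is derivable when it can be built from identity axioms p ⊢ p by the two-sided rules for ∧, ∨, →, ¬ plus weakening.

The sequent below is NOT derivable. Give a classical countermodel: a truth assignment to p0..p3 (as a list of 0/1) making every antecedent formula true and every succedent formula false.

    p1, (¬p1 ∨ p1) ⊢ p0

Search for a countermodel by truth-table:
  v=0000: Γ:[p1=F, (¬p1 ∨ p1)=T] Δ:[p0=F] refutes=False
  v=0001: Γ:[p1=F, (¬p1 ∨ p1)=T] Δ:[p0=F] refutes=False
  v=0010: Γ:[p1=F, (¬p1 ∨ p1)=T] Δ:[p0=F] refutes=False
  v=0011: Γ:[p1=F, (¬p1 ∨ p1)=T] Δ:[p0=F] refutes=False
  v=0100: Γ:[p1=T, (¬p1 ∨ p1)=T] Δ:[p0=F] refutes=True  ← countermodel

Result: [0, 1, 0, 0]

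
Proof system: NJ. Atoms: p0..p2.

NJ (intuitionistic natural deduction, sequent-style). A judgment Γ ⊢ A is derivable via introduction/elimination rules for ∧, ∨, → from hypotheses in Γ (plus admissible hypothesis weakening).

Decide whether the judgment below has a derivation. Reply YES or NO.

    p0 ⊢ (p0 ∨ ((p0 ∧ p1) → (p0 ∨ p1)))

Derivation trace:
[∨I₂] p0 ⊢ (p0 ∨ ((p0 ∧ p1) → (p0 ∨ p1)))
  [→I] p0 ⊢ ((p0 ∧ p1) → (p0 ∨ p1))
    [Wk] p0, (p0 ∧ p1) ⊢ (p0 ∨ p1)
      [∨I₁] p0 ⊢ (p0 ∨ p1)
        [Ax] p0 ⊢ p0

Result: YES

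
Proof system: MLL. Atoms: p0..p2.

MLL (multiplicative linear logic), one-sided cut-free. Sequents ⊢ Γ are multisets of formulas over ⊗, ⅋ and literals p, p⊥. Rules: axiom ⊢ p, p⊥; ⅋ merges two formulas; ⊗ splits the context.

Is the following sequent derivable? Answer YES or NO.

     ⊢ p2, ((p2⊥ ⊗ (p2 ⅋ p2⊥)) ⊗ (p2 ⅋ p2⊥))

Derivation trace:
[⊗]  ⊢ p2, ((p2⊥ ⊗ (p2 ⅋ p2⊥)) ⊗ (p2 ⅋ p2⊥))
  [⊗]  ⊢ p2, (p2⊥ ⊗ (p2 ⅋ p2⊥))
    [Ax]  ⊢ p2, p2⊥
    [⅋]  ⊢ (p2 ⅋ p2⊥)
      [Ax]  ⊢ p2, p2⊥
  [⅋]  ⊢ (p2 ⅋ p2⊥)
    [Ax]  ⊢ p2, p2⊥

Result: YES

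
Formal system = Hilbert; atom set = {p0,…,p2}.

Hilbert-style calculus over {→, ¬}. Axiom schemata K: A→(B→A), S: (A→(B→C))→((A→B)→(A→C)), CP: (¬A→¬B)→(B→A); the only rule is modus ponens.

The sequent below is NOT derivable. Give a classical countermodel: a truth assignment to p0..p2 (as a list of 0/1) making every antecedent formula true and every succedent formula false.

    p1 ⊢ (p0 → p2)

Search for a countermodel by truth-table:
  v=000: Γ:[p1=F] Δ:[(p0 → p2)=T] refutes=False
  v=001: Γ:[p1=F] Δ:[(p0 → p2)=T] refutes=False
  v=010: Γ:[p1=T] Δ:[(p0 → p2)=T] refutes=False
  v=011: Γ:[p1=T] Δ:[(p0 → p2)=T] refutes=False
  v=100: Γ:[p1=F] Δ:[(p0 → p2)=F] refutes=False
  v=101: Γ:[p1=F] Δ:[(p0 → p2)=T] refutes=False
  v=110: Γ:[p1=T] Δ:[(p0 → p2)=F] refutes=True  ← countermodel

Result: [1, 1, 0]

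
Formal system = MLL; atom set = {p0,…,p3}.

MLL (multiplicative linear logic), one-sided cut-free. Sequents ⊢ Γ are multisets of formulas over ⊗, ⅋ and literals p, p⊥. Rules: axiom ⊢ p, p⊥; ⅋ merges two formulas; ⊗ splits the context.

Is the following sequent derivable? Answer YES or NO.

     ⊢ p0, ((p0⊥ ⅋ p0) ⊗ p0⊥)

Derivation trace:
[⊗]  ⊢ p0, ((p0⊥ ⅋ p0) ⊗ p0⊥)
  [⅋]  ⊢ (p0⊥ ⅋ p0)
    [Ax]  ⊢ p0, p0⊥
  [Ax]  ⊢ p0, p0⊥

Result: YES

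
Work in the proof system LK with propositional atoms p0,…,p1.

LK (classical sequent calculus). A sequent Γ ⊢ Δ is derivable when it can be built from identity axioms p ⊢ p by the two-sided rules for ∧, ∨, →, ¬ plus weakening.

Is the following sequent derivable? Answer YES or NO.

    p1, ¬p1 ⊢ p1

Derivation (root first):
[¬L] p1, ¬p1 ⊢ p1
  [WR] p1 ⊢ p1, p1
    [Ax] p1 ⊢ p1

Result: YES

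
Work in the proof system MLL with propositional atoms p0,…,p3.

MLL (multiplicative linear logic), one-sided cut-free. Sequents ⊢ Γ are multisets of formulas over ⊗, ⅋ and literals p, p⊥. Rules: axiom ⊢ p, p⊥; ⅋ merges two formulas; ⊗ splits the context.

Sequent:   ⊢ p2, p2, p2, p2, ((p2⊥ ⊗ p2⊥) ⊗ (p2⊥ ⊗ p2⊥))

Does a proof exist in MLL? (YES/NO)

Derivation (root first):
[⊗]  ⊢ p2, p2, p2, p2, ((p2⊥ ⊗ p2⊥) ⊗ (p2⊥ ⊗ p2⊥))
  [⊗]  ⊢ p2, p2, (p2⊥ ⊗ p2⊥)
    [Ax]  ⊢ p2, p2⊥
    [Ax]  ⊢ p2, p2⊥
  [⊗]  ⊢ p2, p2, (p2⊥ ⊗ p2⊥)
    [Ax]  ⊢ p2, p2⊥
    [Ax]  ⊢ p2, p2⊥

Result: YES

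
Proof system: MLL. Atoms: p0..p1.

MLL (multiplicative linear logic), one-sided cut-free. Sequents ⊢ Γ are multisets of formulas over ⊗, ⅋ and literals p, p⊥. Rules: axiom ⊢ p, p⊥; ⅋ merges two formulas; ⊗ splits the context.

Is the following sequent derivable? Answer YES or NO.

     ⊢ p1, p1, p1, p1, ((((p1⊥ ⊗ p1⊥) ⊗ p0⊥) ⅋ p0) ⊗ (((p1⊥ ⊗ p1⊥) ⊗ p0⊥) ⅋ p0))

Proof tree:
[⊗]  ⊢ p1, p1, p1, p1, ((((p1⊥ ⊗ p1⊥) ⊗ p0⊥) ⅋ p0) ⊗ (((p1⊥ ⊗ p1⊥) ⊗ p0⊥) ⅋ p0))
  [⅋]  ⊢ p1, p1, (((p1⊥ ⊗ p1⊥) ⊗ p0⊥) ⅋ p0)
    [⊗]  ⊢ p1, p1, p0, ((p1⊥ ⊗ p1⊥) ⊗ p0⊥)
      [⊗]  ⊢ p1, p1, (p1⊥ ⊗ p1⊥)
        [Ax]  ⊢ p1, p1⊥
        [Ax]  ⊢ p1, p1⊥
      [Ax]  ⊢ p0, p0⊥
  [⅋]  ⊢ p1, p1, (((p1⊥ ⊗ p1⊥) ⊗ p0⊥) ⅋ p0)
    [⊗]  ⊢ p1, p1, p0, ((p1⊥ ⊗ p1⊥) ⊗ p0⊥)
      [⊗]  ⊢ p1, p1, (p1⊥ ⊗ p1⊥)
        [Ax]  ⊢ p1, p1⊥
        [Ax]  ⊢ p1, p1⊥
      [Ax]  ⊢ p0, p0⊥

Result: YES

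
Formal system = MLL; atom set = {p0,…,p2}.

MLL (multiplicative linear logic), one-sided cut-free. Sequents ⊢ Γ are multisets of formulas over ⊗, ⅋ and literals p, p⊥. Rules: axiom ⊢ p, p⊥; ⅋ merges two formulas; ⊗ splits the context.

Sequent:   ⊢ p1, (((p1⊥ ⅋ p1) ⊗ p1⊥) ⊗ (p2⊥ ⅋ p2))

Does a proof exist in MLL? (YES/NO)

Derivation (root first):
[⊗]  ⊢ p1, (((p1⊥ ⅋ p1) ⊗ p1⊥) ⊗ (p2⊥ ⅋ p2))
  [⊗]  ⊢ p1, ((p1⊥ ⅋ p1) ⊗ p1⊥)
    [⅋]  ⊢ (p1⊥ ⅋ p1)
      [Ax]  ⊢ p1, p1⊥
    [Ax]  ⊢ p1, p1⊥
  [⅋]  ⊢ (p2⊥ ⅋ p2)
    [Ax]  ⊢ p2, p2⊥

Result: YES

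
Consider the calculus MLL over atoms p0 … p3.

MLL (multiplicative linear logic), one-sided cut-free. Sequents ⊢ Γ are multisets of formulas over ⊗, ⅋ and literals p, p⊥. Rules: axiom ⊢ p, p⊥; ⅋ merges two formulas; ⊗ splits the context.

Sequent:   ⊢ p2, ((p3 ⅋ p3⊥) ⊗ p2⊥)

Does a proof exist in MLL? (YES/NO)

Proof tree:
[⊗]  ⊢ p2, ((p3 ⅋ p3⊥) ⊗ p2⊥)
  [⅋]  ⊢ (p3 ⅋ p3⊥)
    [Ax]  ⊢ p3, p3⊥
  [Ax]  ⊢ p2, p2⊥

Result: YES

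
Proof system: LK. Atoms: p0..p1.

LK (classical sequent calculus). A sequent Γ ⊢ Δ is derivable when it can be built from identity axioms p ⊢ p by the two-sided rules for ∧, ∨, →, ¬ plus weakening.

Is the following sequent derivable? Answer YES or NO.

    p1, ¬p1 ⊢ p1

Proof tree:
[¬L] p1, ¬p1 ⊢ p1
  [WR] p1 ⊢ p1, p1
    [Ax] p1 ⊢ p1

Result: YES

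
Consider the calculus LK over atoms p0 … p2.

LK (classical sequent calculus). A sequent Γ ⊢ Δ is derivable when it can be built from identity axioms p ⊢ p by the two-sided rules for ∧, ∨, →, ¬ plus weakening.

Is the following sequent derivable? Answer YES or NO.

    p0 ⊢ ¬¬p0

Derivation (root first):
[¬R] p0 ⊢ ¬¬p0
  [¬L] p0, ¬p0 ⊢ 
    [Ax] p0 ⊢ p0

Result: YES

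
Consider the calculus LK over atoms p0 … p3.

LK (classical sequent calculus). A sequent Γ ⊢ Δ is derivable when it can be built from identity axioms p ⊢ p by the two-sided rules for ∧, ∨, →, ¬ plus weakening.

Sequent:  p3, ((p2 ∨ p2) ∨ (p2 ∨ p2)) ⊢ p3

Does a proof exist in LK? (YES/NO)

Proof tree:
[∨L] p3, ((p2 ∨ p2) ∨ (p2 ∨ p2)) ⊢ p3
  [∨L] p3, (p2 ∨ p2) ⊢ p3
    [WL] p3, p2 ⊢ p3
      [Ax] p3 ⊢ p3
    [WL] p3, p2 ⊢ p3
      [Ax] p3 ⊢ p3
  [∨L] p3, (p2 ∨ p2) ⊢ p3
    [WL] p3, p2 ⊢ p3
      [Ax] p3 ⊢ p3
    [WL] p3, p2 ⊢ p3
      [Ax] p3 ⊢ p3

Result: YES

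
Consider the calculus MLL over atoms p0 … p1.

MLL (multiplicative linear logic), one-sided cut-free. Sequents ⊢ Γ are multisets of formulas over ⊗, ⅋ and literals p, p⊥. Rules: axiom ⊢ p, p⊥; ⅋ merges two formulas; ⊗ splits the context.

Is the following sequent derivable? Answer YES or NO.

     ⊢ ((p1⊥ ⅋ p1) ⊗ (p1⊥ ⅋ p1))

Proof tree:
[⊗]  ⊢ ((p1⊥ ⅋ p1) ⊗ (p1⊥ ⅋ p1))
  [⅋]  ⊢ (p1⊥ ⅋ p1)
    [Ax]  ⊢ p1, p1⊥
  [⅋]  ⊢ (p1⊥ ⅋ p1)
    [Ax]  ⊢ p1, p1⊥

Result: YES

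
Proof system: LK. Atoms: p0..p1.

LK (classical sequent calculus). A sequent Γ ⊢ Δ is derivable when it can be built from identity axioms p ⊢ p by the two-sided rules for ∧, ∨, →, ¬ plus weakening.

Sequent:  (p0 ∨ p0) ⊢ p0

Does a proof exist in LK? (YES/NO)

Derivation trace:
[∨L] (p0 ∨ p0) ⊢ p0
  [WR] p0 ⊢ p0, p0
    [Ax] p0 ⊢ p0
  [WR] p0 ⊢ p0, p0
    [Ax] p0 ⊢ p0

Result: YES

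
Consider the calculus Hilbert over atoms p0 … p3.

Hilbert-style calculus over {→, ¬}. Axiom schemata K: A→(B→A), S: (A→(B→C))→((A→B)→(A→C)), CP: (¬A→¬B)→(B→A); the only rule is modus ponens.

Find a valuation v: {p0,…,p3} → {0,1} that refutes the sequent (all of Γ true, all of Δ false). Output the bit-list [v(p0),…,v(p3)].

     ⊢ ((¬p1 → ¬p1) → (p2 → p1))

Search for a countermodel by truth-table:
  v=0000: Γ:[] Δ:[((¬p1 → ¬p1) → (p2 → p1))=T] refutes=False
  v=0001: Γ:[] Δ:[((¬p1 → ¬p1) → (p2 → p1))=T] refutes=False
  v=0010: Γ:[] Δ:[((¬p1 → ¬p1) → (p2 → p1))=F] refutes=True  ← countermodel

Result: [0, 0, 1, 0]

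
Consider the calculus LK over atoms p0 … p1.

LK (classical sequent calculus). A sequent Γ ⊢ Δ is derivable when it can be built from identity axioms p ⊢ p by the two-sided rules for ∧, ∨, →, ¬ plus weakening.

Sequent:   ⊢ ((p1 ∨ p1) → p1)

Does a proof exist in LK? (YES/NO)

Derivation trace:
[→R]  ⊢ ((p1 ∨ p1) → p1)
  [∨L] (p1 ∨ p1) ⊢ p1
    [Ax] p1 ⊢ p1
    [Ax] p1 ⊢ p1

Result: YES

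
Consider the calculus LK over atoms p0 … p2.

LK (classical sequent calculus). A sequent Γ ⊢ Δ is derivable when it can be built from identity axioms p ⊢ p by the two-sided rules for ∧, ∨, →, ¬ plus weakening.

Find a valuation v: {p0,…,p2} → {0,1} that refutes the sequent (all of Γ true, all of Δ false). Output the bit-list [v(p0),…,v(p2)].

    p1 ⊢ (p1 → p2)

Truth-table refutation:
  v=000: Γ:[p1=F] Δ:[(p1 → p2)=T] refutes=False
  v=001: Γ:[p1=F] Δ:[(p1 → p2)=T] refutes=False
  v=010: Γ:[p1=T] Δ:[(p1 → p2)=F] refutes=True  ← countermodel

Result: [0, 1, 0]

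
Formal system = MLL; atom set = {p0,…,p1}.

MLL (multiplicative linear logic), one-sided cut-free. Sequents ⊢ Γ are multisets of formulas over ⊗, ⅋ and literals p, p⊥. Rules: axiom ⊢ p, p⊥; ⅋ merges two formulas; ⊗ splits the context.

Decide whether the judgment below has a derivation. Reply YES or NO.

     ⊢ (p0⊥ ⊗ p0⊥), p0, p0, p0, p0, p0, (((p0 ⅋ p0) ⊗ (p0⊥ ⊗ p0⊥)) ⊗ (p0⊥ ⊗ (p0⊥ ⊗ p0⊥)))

Proof tree:
[⊗]  ⊢ (p0⊥ ⊗ p0⊥), p0, p0, p0, p0, p0, (((p0 ⅋ p0) ⊗ (p0⊥ ⊗ p0⊥)) ⊗ (p0⊥ ⊗ (p0⊥ ⊗ p0⊥)))
  [⊗]  ⊢ (p0⊥ ⊗ p0⊥), p0, p0, ((p0 ⅋ p0) ⊗ (p0⊥ ⊗ p0⊥))
    [⅋]  ⊢ (p0⊥ ⊗ p0⊥), (p0 ⅋ p0)
      [⊗]  ⊢ p0, p0, (p0⊥ ⊗ p0⊥)
        [Ax]  ⊢ p0, p0⊥
        [Ax]  ⊢ p0, p0⊥
    [⊗]  ⊢ p0, p0, (p0⊥ ⊗ p0⊥)
      [Ax]  ⊢ p0, p0⊥
      [Ax]  ⊢ p0, p0⊥
  [⊗]  ⊢ p0, p0, p0, (p0⊥ ⊗ (p0⊥ ⊗ p0⊥))
    [Ax]  ⊢ p0, p0⊥
    [⊗]  ⊢ p0, p0, (p0⊥ ⊗ p0⊥)
      [Ax]  ⊢ p0, p0⊥
      [Ax]  ⊢ p0, p0⊥

Result: YES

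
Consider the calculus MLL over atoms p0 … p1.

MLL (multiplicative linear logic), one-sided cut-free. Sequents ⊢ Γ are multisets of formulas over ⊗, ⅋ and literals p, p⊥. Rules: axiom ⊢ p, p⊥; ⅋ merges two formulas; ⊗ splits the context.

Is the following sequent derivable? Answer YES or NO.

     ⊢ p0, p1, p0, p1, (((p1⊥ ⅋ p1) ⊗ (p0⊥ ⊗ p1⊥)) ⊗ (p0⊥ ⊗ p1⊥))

Proof tree:
[⊗]  ⊢ p0, p1, p0, p1, (((p1⊥ ⅋ p1) ⊗ (p0⊥ ⊗ p1⊥)) ⊗ (p0⊥ ⊗ p1⊥))
  [⊗]  ⊢ p0, p1, ((p1⊥ ⅋ p1) ⊗ (p0⊥ ⊗ p1⊥))
    [⅋]  ⊢ (p1⊥ ⅋ p1)
      [Ax]  ⊢ p1, p1⊥
    [⊗]  ⊢ p0, p1, (p0⊥ ⊗ p1⊥)
      [Ax]  ⊢ p0, p0⊥
      [Ax]  ⊢ p1, p1⊥
  [⊗]  ⊢ p0, p1, (p0⊥ ⊗ p1⊥)
    [Ax]  ⊢ p0, p0⊥
    [Ax]  ⊢ p1, p1⊥

Result: YES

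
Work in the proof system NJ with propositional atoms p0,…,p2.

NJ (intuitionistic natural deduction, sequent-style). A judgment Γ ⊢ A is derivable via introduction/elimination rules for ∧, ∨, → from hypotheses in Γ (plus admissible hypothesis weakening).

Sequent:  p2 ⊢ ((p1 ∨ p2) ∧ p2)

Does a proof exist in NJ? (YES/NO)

Derivation (root first):
[∧I] p2 ⊢ ((p1 ∨ p2) ∧ p2)
  [∨I₂] p2 ⊢ (p1 ∨ p2)
    [Ax] p2 ⊢ p2
  [Wk] p2, p2 ⊢ p2
    [Ax] p2 ⊢ p2

Result: YES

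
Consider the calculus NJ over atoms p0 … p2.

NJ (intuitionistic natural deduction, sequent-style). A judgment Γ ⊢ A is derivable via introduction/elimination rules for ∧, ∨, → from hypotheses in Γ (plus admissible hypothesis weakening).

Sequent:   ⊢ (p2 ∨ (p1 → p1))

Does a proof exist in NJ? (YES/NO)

Derivation trace:
[∨I₂]  ⊢ (p2 ∨ (p1 → p1))
  [→I]  ⊢ (p1 → p1)
    [Ax] p1 ⊢ p1

Result: YES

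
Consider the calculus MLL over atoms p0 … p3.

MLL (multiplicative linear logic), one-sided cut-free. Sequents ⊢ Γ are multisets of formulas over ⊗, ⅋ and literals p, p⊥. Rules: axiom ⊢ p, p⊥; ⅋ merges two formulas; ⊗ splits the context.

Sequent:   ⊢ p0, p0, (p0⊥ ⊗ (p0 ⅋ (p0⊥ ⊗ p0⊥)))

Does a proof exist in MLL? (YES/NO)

Derivation (root first):
[⊗]  ⊢ p0, p0, (p0⊥ ⊗ (p0 ⅋ (p0⊥ ⊗ p0⊥)))
  [Ax]  ⊢ p0, p0⊥
  [⅋]  ⊢ p0, (p0 ⅋ (p0⊥ ⊗ p0⊥))
    [⊗]  ⊢ p0, p0, (p0⊥ ⊗ p0⊥)
      [Ax]  ⊢ p0, p0⊥
      [Ax]  ⊢ p0, p0⊥

Result: YES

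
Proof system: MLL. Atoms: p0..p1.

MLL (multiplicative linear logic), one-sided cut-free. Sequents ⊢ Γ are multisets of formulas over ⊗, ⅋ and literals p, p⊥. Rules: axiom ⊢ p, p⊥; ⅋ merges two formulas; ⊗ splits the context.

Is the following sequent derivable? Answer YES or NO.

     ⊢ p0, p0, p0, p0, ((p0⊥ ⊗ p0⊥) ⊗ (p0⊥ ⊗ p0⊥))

Derivation (root first):
[⊗]  ⊢ p0, p0, p0, p0, ((p0⊥ ⊗ p0⊥) ⊗ (p0⊥ ⊗ p0⊥))
  [⊗]  ⊢ p0, p0, (p0⊥ ⊗ p0⊥)
    [Ax]  ⊢ p0, p0⊥
    [Ax]  ⊢ p0, p0⊥
  [⊗]  ⊢ p0, p0, (p0⊥ ⊗ p0⊥)
    [Ax]  ⊢ p0, p0⊥
    [Ax]  ⊢ p0, p0⊥

Result: YES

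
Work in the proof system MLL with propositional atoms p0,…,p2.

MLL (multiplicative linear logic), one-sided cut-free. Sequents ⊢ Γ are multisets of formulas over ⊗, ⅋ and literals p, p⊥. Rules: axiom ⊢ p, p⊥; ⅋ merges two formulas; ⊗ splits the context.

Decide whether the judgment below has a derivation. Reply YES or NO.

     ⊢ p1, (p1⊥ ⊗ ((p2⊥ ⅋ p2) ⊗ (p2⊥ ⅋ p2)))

Derivation trace:
[⊗]  ⊢ p1, (p1⊥ ⊗ ((p2⊥ ⅋ p2) ⊗ (p2⊥ ⅋ p2)))
  [Ax]  ⊢ p1, p1⊥
  [⊗]  ⊢ ((p2⊥ ⅋ p2) ⊗ (p2⊥ ⅋ p2))
    [⅋]  ⊢ (p2⊥ ⅋ p2)
      [Ax]  ⊢ p2, p2⊥
    [⅋]  ⊢ (p2⊥ ⅋ p2)
      [Ax]  ⊢ p2, p2⊥

Result: YES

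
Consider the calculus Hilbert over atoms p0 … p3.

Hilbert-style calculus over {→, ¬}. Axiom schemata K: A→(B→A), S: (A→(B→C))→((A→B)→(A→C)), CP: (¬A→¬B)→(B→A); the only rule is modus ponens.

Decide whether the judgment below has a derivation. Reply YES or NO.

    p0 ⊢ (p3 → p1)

Truth-table refutation:
  v=0000: Γ:[p0=F] Δ:[(p3 → p1)=T] refutes=False
  v=0001: Γ:[p0=F] Δ:[(p3 → p1)=F] refutes=False
  v=0010: Γ:[p0=F] Δ:[(p3 → p1)=T] refutes=False
  v=0011: Γ:[p0=F] Δ:[(p3 → p1)=F] refutes=False
  v=0100: Γ:[p0=F] Δ:[(p3 → p1)=T] refutes=False
  v=0101: Γ:[p0=F] Δ:[(p3 → p1)=T] refutes=False
  v=0110: Γ:[p0=F] Δ:[(p3 → p1)=T] refutes=False
  v=0111: Γ:[p0=F] Δ:[(p3 → p1)=T] refutes=False
  v=1000: Γ:[p0=T] Δ:[(p3 → p1)=T] refutes=False
  v=1001: Γ:[p0=T] Δ:[(p3 → p1)=F] refutes=True  ← countermodel

Result: NO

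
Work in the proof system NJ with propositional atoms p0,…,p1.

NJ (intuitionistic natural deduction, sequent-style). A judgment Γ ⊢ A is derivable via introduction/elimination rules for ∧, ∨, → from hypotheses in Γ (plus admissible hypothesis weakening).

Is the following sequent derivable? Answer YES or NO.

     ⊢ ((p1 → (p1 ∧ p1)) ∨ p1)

Derivation trace:
[∨I₁]  ⊢ ((p1 → (p1 ∧ p1)) ∨ p1)
  [→I]  ⊢ (p1 → (p1 ∧ p1))
    [∧I] p1 ⊢ (p1 ∧ p1)
      [Ax] p1 ⊢ p1
      [Ax] p1 ⊢ p1

Result: YES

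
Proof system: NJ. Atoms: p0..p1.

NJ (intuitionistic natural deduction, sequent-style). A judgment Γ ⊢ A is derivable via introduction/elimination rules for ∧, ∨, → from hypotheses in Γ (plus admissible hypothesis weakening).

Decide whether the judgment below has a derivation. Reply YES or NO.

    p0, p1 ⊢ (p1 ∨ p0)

Derivation trace:
[Wk] p0, p1 ⊢ (p1 ∨ p0)
  [∨I₂] p0 ⊢ (p1 ∨ p0)
    [Ax] p0 ⊢ p0

Result: YES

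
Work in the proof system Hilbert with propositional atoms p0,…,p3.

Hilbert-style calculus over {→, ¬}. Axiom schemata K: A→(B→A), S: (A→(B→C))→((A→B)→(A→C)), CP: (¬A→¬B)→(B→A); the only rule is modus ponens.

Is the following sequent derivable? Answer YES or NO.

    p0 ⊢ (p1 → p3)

Truth-table refutation:
  v=0000: Γ:[p0=F] Δ:[(p1 → p3)=T] refutes=False
  v=0001: Γ:[p0=F] Δ:[(p1 → p3)=T] refutes=False
  v=0010: Γ:[p0=F] Δ:[(p1 → p3)=T] refutes=False
  v=0011: Γ:[p0=F] Δ:[(p1 → p3)=T] refutes=False
  v=0100: Γ:[p0=F] Δ:[(p1 → p3)=F] refutes=False
  v=0101: Γ:[p0=F] Δ:[(p1 → p3)=T] refutes=False
  v=0110: Γ:[p0=F] Δ:[(p1 → p3)=F] refutes=False
  v=0111: Γ:[p0=F] Δ:[(p1 → p3)=T] refutes=False
  v=1000: Γ:[p0=T] Δ:[(p1 → p3)=T] refutes=False
  v=1001: Γ:[p0=T] Δ:[(p1 → p3)=T] refutes=False
  v=1010: Γ:[p0=T] Δ:[(p1 → p3)=T] refutes=False
  v=1011: Γ:[p0=T] Δ:[(p1 → p3)=T] refutes=False
  v=1100: Γ:[p0=T] Δ:[(p1 → p3)=F] refutes=True  ← countermodel

Result: NO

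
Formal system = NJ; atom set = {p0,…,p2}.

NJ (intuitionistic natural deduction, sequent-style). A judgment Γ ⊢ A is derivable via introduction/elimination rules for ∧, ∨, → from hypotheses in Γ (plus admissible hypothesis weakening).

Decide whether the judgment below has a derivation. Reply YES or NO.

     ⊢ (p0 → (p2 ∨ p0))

Derivation (root first):
[→I]  ⊢ (p0 → (p2 ∨ p0))
  [∨I₂] p0 ⊢ (p2 ∨ p0)
    [Ax] p0 ⊢ p0

Result: YES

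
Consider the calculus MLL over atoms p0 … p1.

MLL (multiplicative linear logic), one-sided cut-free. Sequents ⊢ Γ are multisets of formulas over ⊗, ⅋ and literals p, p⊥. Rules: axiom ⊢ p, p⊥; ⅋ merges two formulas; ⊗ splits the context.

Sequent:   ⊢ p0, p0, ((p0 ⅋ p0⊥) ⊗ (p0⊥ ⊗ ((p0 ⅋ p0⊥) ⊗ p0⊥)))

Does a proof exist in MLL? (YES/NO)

Proof tree:
[⊗]  ⊢ p0, p0, ((p0 ⅋ p0⊥) ⊗ (p0⊥ ⊗ ((p0 ⅋ p0⊥) ⊗ p0⊥)))
  [⅋]  ⊢ (p0 ⅋ p0⊥)
    [Ax]  ⊢ p0, p0⊥
  [⊗]  ⊢ p0, p0, (p0⊥ ⊗ ((p0 ⅋ p0⊥) ⊗ p0⊥))
    [Ax]  ⊢ p0, p0⊥
    [⊗]  ⊢ p0, ((p0 ⅋ p0⊥) ⊗ p0⊥)
      [⅋]  ⊢ (p0 ⅋ p0⊥)
        [Ax]  ⊢ p0, p0⊥
      [Ax]  ⊢ p0, p0⊥

Result: YES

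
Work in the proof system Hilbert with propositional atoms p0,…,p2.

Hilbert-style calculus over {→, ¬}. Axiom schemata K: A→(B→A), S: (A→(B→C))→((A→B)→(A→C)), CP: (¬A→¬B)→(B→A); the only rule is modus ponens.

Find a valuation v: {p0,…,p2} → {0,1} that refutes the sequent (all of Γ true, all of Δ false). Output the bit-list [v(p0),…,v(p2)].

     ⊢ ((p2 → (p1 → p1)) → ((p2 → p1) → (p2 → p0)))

Search for a countermodel by truth-table:
  v=000: Γ:[] Δ:[((p2 → (p1 → p1)) → ((p2 → p1) → (p2 → p0)))=T] refutes=False
  v=001: Γ:[] Δ:[((p2 → (p1 → p1)) → ((p2 → p1) → (p2 → p0)))=T] refutes=False
  v=010: Γ:[] Δ:[((p2 → (p1 → p1)) → ((p2 → p1) → (p2 → p0)))=T] refutes=False
  v=011: Γ:[] Δ:[((p2 → (p1 → p1)) → ((p2 → p1) → (p2 → p0)))=F] refutes=True  ← countermodel

Result: [0, 1, 1]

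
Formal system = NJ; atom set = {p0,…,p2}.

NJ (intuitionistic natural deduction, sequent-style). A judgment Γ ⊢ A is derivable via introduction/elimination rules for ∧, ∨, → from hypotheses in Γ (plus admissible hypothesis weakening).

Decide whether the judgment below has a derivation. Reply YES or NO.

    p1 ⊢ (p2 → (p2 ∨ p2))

Derivation (root first):
[Wk] p1 ⊢ (p2 → (p2 ∨ p2))
  [→I]  ⊢ (p2 → (p2 ∨ p2))
    [∨I₂] p2 ⊢ (p2 ∨ p2)
      [Ax] p2 ⊢ p2

Result: YES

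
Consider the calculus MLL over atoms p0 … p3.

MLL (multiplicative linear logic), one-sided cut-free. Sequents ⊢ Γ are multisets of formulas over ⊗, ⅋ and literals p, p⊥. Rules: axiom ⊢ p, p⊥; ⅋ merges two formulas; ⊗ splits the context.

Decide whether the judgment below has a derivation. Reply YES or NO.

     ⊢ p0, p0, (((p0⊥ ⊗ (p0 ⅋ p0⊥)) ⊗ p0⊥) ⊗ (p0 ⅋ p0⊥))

Derivation trace:
[⊗]  ⊢ p0, p0, (((p0⊥ ⊗ (p0 ⅋ p0⊥)) ⊗ p0⊥) ⊗ (p0 ⅋ p0⊥))
  [⊗]  ⊢ p0, p0, ((p0⊥ ⊗ (p0 ⅋ p0⊥)) ⊗ p0⊥)
    [⊗]  ⊢ p0, (p0⊥ ⊗ (p0 ⅋ p0⊥))
      [Ax]  ⊢ p0, p0⊥
      [⅋]  ⊢ (p0 ⅋ p0⊥)
        [Ax]  ⊢ p0, p0⊥
    [Ax]  ⊢ p0, p0⊥
  [⅋]  ⊢ (p0 ⅋ p0⊥)
    [Ax]  ⊢ p0, p0⊥

Result: YES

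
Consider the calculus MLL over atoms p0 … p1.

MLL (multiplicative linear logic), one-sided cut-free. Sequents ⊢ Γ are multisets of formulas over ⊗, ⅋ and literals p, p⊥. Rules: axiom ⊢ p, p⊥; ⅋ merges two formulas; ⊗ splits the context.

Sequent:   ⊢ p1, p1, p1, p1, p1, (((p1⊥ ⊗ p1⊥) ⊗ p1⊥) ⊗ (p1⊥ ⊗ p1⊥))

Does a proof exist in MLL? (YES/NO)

Proof tree:
[⊗]  ⊢ p1, p1, p1, p1, p1, (((p1⊥ ⊗ p1⊥) ⊗ p1⊥) ⊗ (p1⊥ ⊗ p1⊥))
  [⊗]  ⊢ p1, p1, p1, ((p1⊥ ⊗ p1⊥) ⊗ p1⊥)
    [⊗]  ⊢ p1, p1, (p1⊥ ⊗ p1⊥)
      [Ax]  ⊢ p1, p1⊥
      [Ax]  ⊢ p1, p1⊥
    [Ax]  ⊢ p1, p1⊥
  [⊗]  ⊢ p1, p1, (p1⊥ ⊗ p1⊥)
    [Ax]  ⊢ p1, p1⊥
    [Ax]  ⊢ p1, p1⊥

Result: YES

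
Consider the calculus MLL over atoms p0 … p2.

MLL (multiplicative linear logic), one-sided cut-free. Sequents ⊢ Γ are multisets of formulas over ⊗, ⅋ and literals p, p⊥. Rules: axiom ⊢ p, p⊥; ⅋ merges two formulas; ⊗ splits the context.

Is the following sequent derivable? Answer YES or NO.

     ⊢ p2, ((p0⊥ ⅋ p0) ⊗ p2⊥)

Proof tree:
[⊗]  ⊢ p2, ((p0⊥ ⅋ p0) ⊗ p2⊥)
  [⅋]  ⊢ (p0⊥ ⅋ p0)
    [Ax]  ⊢ p0, p0⊥
  [Ax]  ⊢ p2, p2⊥

Result: YES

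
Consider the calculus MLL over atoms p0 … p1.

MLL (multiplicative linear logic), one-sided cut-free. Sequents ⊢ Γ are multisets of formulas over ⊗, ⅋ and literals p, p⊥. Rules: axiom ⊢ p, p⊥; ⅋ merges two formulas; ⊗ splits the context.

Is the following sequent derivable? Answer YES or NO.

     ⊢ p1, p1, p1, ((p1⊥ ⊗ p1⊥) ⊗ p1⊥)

Derivation (root first):
[⊗]  ⊢ p1, p1, p1, ((p1⊥ ⊗ p1⊥) ⊗ p1⊥)
  [⊗]  ⊢ p1, p1, (p1⊥ ⊗ p1⊥)
    [Ax]  ⊢ p1, p1⊥
    [Ax]  ⊢ p1, p1⊥
  [Ax]  ⊢ p1, p1⊥

Result: YES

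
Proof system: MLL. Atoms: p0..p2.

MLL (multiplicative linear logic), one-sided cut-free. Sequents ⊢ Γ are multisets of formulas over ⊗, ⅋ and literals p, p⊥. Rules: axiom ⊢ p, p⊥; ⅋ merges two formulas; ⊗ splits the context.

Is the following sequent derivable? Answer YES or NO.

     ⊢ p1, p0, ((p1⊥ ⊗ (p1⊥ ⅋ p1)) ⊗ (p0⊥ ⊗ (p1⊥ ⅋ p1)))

Proof tree:
[⊗]  ⊢ p1, p0, ((p1⊥ ⊗ (p1⊥ ⅋ p1)) ⊗ (p0⊥ ⊗ (p1⊥ ⅋ p1)))
  [⊗]  ⊢ p1, (p1⊥ ⊗ (p1⊥ ⅋ p1))
    [Ax]  ⊢ p1, p1⊥
    [⅋]  ⊢ (p1⊥ ⅋ p1)
      [Ax]  ⊢ p1, p1⊥
  [⊗]  ⊢ p0, (p0⊥ ⊗ (p1⊥ ⅋ p1))
    [Ax]  ⊢ p0, p0⊥
    [⅋]  ⊢ (p1⊥ ⅋ p1)
      [Ax]  ⊢ p1, p1⊥

Result: YES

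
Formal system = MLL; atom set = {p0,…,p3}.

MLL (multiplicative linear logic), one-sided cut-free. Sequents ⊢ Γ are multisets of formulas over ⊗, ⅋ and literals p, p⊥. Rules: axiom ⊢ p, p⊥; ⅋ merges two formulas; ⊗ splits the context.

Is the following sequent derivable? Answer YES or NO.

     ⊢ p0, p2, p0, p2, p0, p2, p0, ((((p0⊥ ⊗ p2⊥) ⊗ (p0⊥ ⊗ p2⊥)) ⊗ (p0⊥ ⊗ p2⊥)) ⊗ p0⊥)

Derivation (root first):
[⊗]  ⊢ p0, p2, p0, p2, p0, p2, p0, ((((p0⊥ ⊗ p2⊥) ⊗ (p0⊥ ⊗ p2⊥)) ⊗ (p0⊥ ⊗ p2⊥)) ⊗ p0⊥)
  [⊗]  ⊢ p0, p2, p0, p2, p0, p2, (((p0⊥ ⊗ p2⊥) ⊗ (p0⊥ ⊗ p2⊥)) ⊗ (p0⊥ ⊗ p2⊥))
    [⊗]  ⊢ p0, p2, p0, p2, ((p0⊥ ⊗ p2⊥) ⊗ (p0⊥ ⊗ p2⊥))
      [⊗]  ⊢ p0, p2, (p0⊥ ⊗ p2⊥)
        [Ax]  ⊢ p0, p0⊥
        [Ax]  ⊢ p2, p2⊥
      [⊗]  ⊢ p0, p2, (p0⊥ ⊗ p2⊥)
        [Ax]  ⊢ p0, p0⊥
        [Ax]  ⊢ p2, p2⊥
    [⊗]  ⊢ p0, p2, (p0⊥ ⊗ p2⊥)
      [Ax]  ⊢ p0, p0⊥
      [Ax]  ⊢ p2, p2⊥
  [Ax]  ⊢ p0, p0⊥

Result: YES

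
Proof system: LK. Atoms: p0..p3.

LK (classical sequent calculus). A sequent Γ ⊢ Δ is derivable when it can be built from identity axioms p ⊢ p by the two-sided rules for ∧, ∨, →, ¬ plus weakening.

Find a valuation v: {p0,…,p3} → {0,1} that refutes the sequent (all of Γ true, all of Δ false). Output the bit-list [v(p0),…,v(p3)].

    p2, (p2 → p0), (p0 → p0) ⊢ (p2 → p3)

Truth-table refutation:
  v=0000: Γ:[p2=F, (p2 → p0)=T, (p0 → p0)=T] Δ:[(p2 → p3)=T] refutes=False
  v=0001: Γ:[p2=F, (p2 → p0)=T, (p0 → p0)=T] Δ:[(p2 → p3)=T] refutes=False
  v=0010: Γ:[p2=T, (p2 → p0)=F, (p0 → p0)=T] Δ:[(p2 → p3)=F] refutes=False
  v=0011: Γ:[p2=T, (p2 → p0)=F, (p0 → p0)=T] Δ:[(p2 → p3)=T] refutes=False
  v=0100: Γ:[p2=F, (p2 → p0)=T, (p0 → p0)=T] Δ:[(p2 → p3)=T] refutes=False
  v=0101: Γ:[p2=F, (p2 → p0)=T, (p0 → p0)=T] Δ:[(p2 → p3)=T] refutes=False
  v=0110: Γ:[p2=T, (p2 → p0)=F, (p0 → p0)=T] Δ:[(p2 → p3)=F] refutes=False
  v=0111: Γ:[p2=T, (p2 → p0)=F, (p0 → p0)=T] Δ:[(p2 → p3)=T] refutes=False
  v=1000: Γ:[p2=F, (p2 → p0)=T, (p0 → p0)=T] Δ:[(p2 → p3)=T] refutes=False
  v=1001: Γ:[p2=F, (p2 → p0)=T, (p0 → p0)=T] Δ:[(p2 → p3)=T] refutes=False
  v=1010: Γ:[p2=T, (p2 → p0)=T, (p0 → p0)=T] Δ:[(p2 → p3)=F] refutes=True  ← countermodel

Result: [1, 0, 1, 0]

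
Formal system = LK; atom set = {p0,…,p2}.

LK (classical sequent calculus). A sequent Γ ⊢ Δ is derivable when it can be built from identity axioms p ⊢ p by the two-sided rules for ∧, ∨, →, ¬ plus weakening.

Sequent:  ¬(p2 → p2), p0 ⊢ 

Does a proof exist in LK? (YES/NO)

Proof tree:
[WL] ¬(p2 → p2), p0 ⊢ 
  [¬L] ¬(p2 → p2) ⊢ 
    [→R]  ⊢ (p2 → p2)
      [Ax] p2 ⊢ p2

Result: YES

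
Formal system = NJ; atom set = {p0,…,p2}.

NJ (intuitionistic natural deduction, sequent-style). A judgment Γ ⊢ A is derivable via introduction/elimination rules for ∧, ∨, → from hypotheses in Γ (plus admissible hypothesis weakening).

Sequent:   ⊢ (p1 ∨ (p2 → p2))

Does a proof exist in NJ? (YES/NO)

Proof tree:
[∨I₂]  ⊢ (p1 ∨ (p2 → p2))
  [→I]  ⊢ (p2 → p2)
    [Ax] p2 ⊢ p2

Result: YES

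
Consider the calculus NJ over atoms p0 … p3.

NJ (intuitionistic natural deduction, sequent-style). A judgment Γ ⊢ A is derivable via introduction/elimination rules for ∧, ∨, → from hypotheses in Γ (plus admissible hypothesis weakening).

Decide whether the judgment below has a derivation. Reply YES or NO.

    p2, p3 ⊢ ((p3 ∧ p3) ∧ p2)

Derivation (root first):
[∧I] p2, p3 ⊢ ((p3 ∧ p3) ∧ p2)
  [∧I] p3 ⊢ (p3 ∧ p3)
    [Ax] p3 ⊢ p3
    [Ax] p3 ⊢ p3
  [Ax] p2 ⊢ p2

Result: YES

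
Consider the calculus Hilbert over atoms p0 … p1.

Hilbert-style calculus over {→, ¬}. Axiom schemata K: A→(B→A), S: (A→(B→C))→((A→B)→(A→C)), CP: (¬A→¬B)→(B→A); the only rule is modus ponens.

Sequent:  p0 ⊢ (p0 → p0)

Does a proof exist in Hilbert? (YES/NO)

Proof tree:
[MP] p0 ⊢ (p0 → p0)
  [K]  ⊢ (p0 → (p0 → p0))
  [MP] p0 ⊢ p0
    [MP] p0 ⊢ (p0 → p0)
      [K]  ⊢ (p0 → (p0 → p0))
      [Hyp] p0 ⊢ p0
    [Hyp] p0 ⊢ p0

Result: YES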